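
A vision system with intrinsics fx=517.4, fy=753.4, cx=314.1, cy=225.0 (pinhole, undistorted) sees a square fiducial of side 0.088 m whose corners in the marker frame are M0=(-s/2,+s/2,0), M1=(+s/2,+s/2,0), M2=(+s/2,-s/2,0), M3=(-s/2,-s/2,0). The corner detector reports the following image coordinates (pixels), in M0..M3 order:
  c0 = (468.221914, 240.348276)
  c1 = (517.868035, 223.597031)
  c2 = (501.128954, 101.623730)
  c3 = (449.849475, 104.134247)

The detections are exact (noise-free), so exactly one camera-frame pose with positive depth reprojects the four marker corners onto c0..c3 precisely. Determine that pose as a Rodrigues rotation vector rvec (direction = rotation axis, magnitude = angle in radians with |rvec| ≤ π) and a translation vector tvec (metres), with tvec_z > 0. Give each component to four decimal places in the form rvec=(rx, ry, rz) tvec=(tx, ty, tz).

rvec=(-0.0950, -0.6773, -0.1655) tvec=(0.1674, -0.0389, 0.5048)

Intrinsics K: fx=517.4, fy=753.4, cx=314.1, cy=225.0
Marker side s = 0.088 m; corners in marker frame (Z=0):
  M0 = (-0.0440, +0.0440, 0)
  M1 = (+0.0440, +0.0440, 0)
  M2 = (+0.0440, -0.0440, 0)
  M3 = (-0.0440, -0.0440, 0)
Detected image corners:
  c0 = (468.221914, 240.348276) px
  c1 = (517.868035, 223.597031) px
  c2 = (501.128954, 101.623730) px
  c3 = (449.849475, 104.134247) px
Planar DLT: solve 8×8 A·h = b for H (H[2,2]=1):
  H  [+1178.12029 +166.75175 +485.62755]
  H  [+99.84176 +1451.38340 +166.97222]
  H  [+1.24859 -0.06657 +1.00000]
B = K⁻¹H; ‖b₁‖=1.980949, ‖b₂‖=1.980949; λ = 2/(‖b₁‖+‖b₂‖) = 0.504809, sign → tz>0 ⇒ λ=+0.504809
r₁ = λ·B[:,0] = (+0.76681,-0.12134,+0.63030); r₂ = λ·B[:,1] = (+0.18309,+0.98252,-0.03360)
r₃ = r₁×r₂ = (-0.61521,+0.14117,+0.77562); SVD([r₁ r₂ r₃]) → R = UVᵀ:
  R  [+0.76681 +0.18309 -0.61521]
  R  [-0.12134 +0.98252 +0.14117]
  R  [+0.63030 -0.03360 +0.77562]
t = (+0.16735, -0.03888, +0.50481) m
tr R = 2.524956; θ = arccos((tr R − 1)/2) = 0.703662 rad = 40.317°
axis k = ((R−Rᵀ)₃₂, (R−Rᵀ)₁₃, (R−Rᵀ)₂₁) / (2 sinθ) = (-0.135062, -0.962503, -0.235259)
rvec = θ·k = (-0.095038, -0.677277, -0.165543)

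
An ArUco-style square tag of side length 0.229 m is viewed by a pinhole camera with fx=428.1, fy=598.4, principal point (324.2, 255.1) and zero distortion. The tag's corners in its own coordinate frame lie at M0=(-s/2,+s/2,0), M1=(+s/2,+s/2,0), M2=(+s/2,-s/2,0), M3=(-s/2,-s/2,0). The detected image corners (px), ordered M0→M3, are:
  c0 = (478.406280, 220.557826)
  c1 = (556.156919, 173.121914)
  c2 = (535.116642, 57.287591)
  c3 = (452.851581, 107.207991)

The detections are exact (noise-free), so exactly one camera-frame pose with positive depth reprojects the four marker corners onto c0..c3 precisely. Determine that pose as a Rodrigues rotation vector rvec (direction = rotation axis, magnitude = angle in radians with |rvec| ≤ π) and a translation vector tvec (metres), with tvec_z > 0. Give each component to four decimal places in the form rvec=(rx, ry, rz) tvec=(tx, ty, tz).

Intrinsics K: fx=428.1, fy=598.4, cx=324.2, cy=255.1
Marker side s = 0.229 m; corners in marker frame (Z=0):
  M0 = (-0.1145, +0.1145, 0)
  M1 = (+0.1145, +0.1145, 0)
  M2 = (+0.1145, -0.1145, 0)
  M3 = (-0.1145, -0.1145, 0)
Detected image corners:
  c0 = (478.406280, 220.557826) px
  c1 = (556.156919, 173.121914) px
  c2 = (535.116642, 57.287591) px
  c3 = (452.851581, 107.207991) px
Planar DLT: solve 8×8 A·h = b for H (H[2,2]=1):
  H  [+353.59951 +225.00273 +505.99876]
  H  [-211.17629 +534.42943 +141.11853]
  H  [+0.00889 +0.24381 +1.00000]
B = K⁻¹H; ‖b₁‖=0.893568, ‖b₂‖=0.893568; λ = 2/(‖b₁‖+‖b₂‖) = 1.119109, sign → tz>0 ⇒ λ=+1.119109
r₁ = λ·B[:,0] = (+0.91682,-0.39918,+0.00995); r₂ = λ·B[:,1] = (+0.38156,+0.88316,+0.27285)
r₃ = r₁×r₂ = (-0.11770,-0.24636,+0.96201); SVD([r₁ r₂ r₃]) → R = UVᵀ:
  R  [+0.91682 +0.38156 -0.11770]
  R  [-0.39918 +0.88316 -0.24636]
  R  [+0.00995 +0.27285 +0.96201]
t = (+0.47525, -0.21316, +1.11911) m
tr R = 2.761983; θ = arccos((tr R − 1)/2) = 0.492842 rad = 28.238°
axis k = ((R−Rᵀ)₃₂, (R−Rᵀ)₁₃, (R−Rᵀ)₂₁) / (2 sinθ) = (+0.548687, -0.134900, -0.825073)
rvec = θ·k = (+0.270416, -0.066484, -0.406631)

rvec=(0.2704, -0.0665, -0.4066) tvec=(0.4752, -0.2132, 1.1191)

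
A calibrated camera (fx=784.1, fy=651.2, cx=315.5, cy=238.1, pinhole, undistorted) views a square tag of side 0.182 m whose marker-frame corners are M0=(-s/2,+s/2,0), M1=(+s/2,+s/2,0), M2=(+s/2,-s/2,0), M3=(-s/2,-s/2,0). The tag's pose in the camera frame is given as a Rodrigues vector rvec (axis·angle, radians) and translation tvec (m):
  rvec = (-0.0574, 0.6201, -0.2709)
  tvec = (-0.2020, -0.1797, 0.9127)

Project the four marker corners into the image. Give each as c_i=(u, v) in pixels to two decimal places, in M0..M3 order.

Intrinsics K: fx=784.1, fy=651.2, cx=315.5, cy=238.1
Marker side s = 0.182 m; corners in marker frame (Z=0):
  M0 = (-0.0910, +0.0910, 0)
  M1 = (+0.0910, +0.0910, 0)
  M2 = (+0.0910, -0.0910, 0)
  M3 = (-0.0910, -0.0910, 0)
rvec = (-0.0574, 0.6201, -0.2709), |rvec| = θ = 0.67912 rad = 38.911°
Rodrigues: sinθ=0.62811, 1−cosθ=0.22187; R = I + sinθ·[k]× + (1−cosθ)·[k]×²:
    [+0.77971 +0.23343 +0.58100]
    [-0.26767 +0.96311 -0.02773]
    [-0.56604 -0.13390 +0.81343]
t = (-0.2020, -0.1797, 0.9127) m
M0: Pc = R·M0+t = (-0.25171, -0.06770, +0.95202); u = 784.1·(-0.25171)/0.95202 + 315.5 = 108.1870, v = 651.2·(-0.06770)/0.95202 + 238.1 = 191.7931
M1: Pc = R·M1+t = (-0.10980, -0.11642, +0.84901); u = 784.1·(-0.10980)/0.84901 + 315.5 = 214.0900, v = 651.2·(-0.11642)/0.84901 + 238.1 = 148.8076
M2: Pc = R·M2+t = (-0.15229, -0.29170, +0.87338); u = 784.1·(-0.15229)/0.87338 + 315.5 = 178.7784, v = 651.2·(-0.29170)/0.87338 + 238.1 = 20.6036
M3: Pc = R·M3+t = (-0.29420, -0.24298, +0.97639); u = 784.1·(-0.29420)/0.97639 + 315.5 = 79.2444, v = 651.2·(-0.24298)/0.97639 + 238.1 = 76.0430

c0=(108.19, 191.79) c1=(214.09, 148.81) c2=(178.78, 20.60) c3=(79.24, 76.04)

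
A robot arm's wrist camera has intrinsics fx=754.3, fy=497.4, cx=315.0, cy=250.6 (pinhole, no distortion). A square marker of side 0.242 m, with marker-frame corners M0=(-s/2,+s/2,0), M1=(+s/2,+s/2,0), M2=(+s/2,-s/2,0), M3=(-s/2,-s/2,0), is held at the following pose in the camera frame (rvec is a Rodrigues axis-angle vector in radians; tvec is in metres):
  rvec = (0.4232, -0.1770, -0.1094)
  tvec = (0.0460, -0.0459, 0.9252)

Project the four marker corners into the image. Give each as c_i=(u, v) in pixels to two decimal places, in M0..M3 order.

Intrinsics K: fx=754.3, fy=497.4, cx=315.0, cy=250.6
Marker side s = 0.242 m; corners in marker frame (Z=0):
  M0 = (-0.1210, +0.1210, 0)
  M1 = (+0.1210, +0.1210, 0)
  M2 = (+0.1210, -0.1210, 0)
  M3 = (-0.1210, -0.1210, 0)
rvec = (0.4232, -0.1770, -0.1094), |rvec| = θ = 0.47159 rad = 27.020°
Rodrigues: sinθ=0.45430, 1−cosθ=0.10915; R = I + sinθ·[k]× + (1−cosθ)·[k]×²:
    [+0.97875 +0.06863 -0.19324]
    [-0.14215 +0.90622 -0.39818]
    [+0.14779 +0.41719 +0.89672]
t = (0.0460, -0.0459, 0.9252) m
M0: Pc = R·M0+t = (-0.06412, +0.08095, +0.95780); u = 754.3·(-0.06412)/0.95780 + 315.0 = 264.4993, v = 497.4·(+0.08095)/0.95780 + 250.6 = 292.6406
M1: Pc = R·M1+t = (+0.17273, +0.04655, +0.99356); u = 754.3·(+0.17273)/0.99356 + 315.0 = 446.1362, v = 497.4·(+0.04655)/0.99356 + 250.6 = 273.9052
M2: Pc = R·M2+t = (+0.15612, -0.17275, +0.89260); u = 754.3·(+0.15612)/0.89260 + 315.0 = 446.9345, v = 497.4·(-0.17275)/0.89260 + 250.6 = 154.3335
M3: Pc = R·M3+t = (-0.08073, -0.13835, +0.85684); u = 754.3·(-0.08073)/0.85684 + 315.0 = 243.9288, v = 497.4·(-0.13835)/0.85684 + 250.6 = 170.2854

c0=(264.50, 292.64) c1=(446.14, 273.91) c2=(446.93, 154.33) c3=(243.93, 170.29)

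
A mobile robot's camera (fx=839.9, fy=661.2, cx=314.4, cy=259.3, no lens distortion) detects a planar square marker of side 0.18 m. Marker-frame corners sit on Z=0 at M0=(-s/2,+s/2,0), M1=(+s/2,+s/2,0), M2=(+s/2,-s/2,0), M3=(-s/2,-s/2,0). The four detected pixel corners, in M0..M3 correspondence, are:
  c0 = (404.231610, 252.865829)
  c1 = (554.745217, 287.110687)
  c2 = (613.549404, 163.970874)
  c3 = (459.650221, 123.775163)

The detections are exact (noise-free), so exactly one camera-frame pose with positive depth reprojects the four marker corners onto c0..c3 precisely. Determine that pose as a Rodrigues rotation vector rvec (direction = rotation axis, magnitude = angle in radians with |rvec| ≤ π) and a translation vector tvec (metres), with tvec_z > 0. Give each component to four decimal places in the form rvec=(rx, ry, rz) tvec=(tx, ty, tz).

rvec=(0.2071, -0.1569, 0.2894) tvec=(0.2081, -0.0692, 0.8985)

Intrinsics K: fx=839.9, fy=661.2, cx=314.4, cy=259.3
Marker side s = 0.18 m; corners in marker frame (Z=0):
  M0 = (-0.0900, +0.0900, 0)
  M1 = (+0.0900, +0.0900, 0)
  M2 = (+0.0900, -0.0900, 0)
  M3 = (-0.0900, -0.0900, 0)
Detected image corners:
  c0 = (404.231610, 252.865829) px
  c1 = (554.745217, 287.110687) px
  c2 = (613.549404, 163.970874) px
  c3 = (459.650221, 123.775163) px
Planar DLT: solve 8×8 A·h = b for H (H[2,2]=1):
  H  [+948.64326 -215.94542 +508.92220]
  H  [+248.52500 +741.68469 +208.40489]
  H  [+0.20317 +0.19981 +1.00000]
B = K⁻¹H; ‖b₁‖=1.112968, ‖b₂‖=1.112968; λ = 2/(‖b₁‖+‖b₂‖) = 0.898498, sign → tz>0 ⇒ λ=+0.898498
r₁ = λ·B[:,0] = (+0.94649,+0.26613,+0.18255); r₂ = λ·B[:,1] = (-0.29821,+0.93746,+0.17953)
r₃ = r₁×r₂ = (-0.12336,-0.22436,+0.96667); SVD([r₁ r₂ r₃]) → R = UVᵀ:
  R  [+0.94649 -0.29821 -0.12336]
  R  [+0.26613 +0.93746 -0.22436]
  R  [+0.18255 +0.17953 +0.96667]
t = (+0.20809, -0.06916, +0.89850) m
tr R = 2.850624; θ = arccos((tr R − 1)/2) = 0.388939 rad = 22.285°
axis k = ((R−Rᵀ)₃₂, (R−Rᵀ)₁₃, (R−Rᵀ)₂₁) / (2 sinθ) = (+0.532547, -0.403354, +0.744109)
rvec = θ·k = (+0.207128, -0.156880, +0.289413)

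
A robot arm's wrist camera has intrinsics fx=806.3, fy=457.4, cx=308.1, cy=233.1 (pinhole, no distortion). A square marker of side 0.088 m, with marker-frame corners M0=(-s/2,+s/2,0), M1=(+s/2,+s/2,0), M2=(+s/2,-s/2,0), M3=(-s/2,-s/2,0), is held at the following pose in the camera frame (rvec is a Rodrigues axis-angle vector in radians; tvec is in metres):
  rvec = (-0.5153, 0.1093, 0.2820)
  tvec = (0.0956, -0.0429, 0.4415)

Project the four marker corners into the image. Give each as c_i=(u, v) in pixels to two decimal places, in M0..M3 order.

c0=(384.63, 215.22) c1=(551.57, 237.76) c2=(575.12, 163.62) c3=(422.12, 145.47)

Intrinsics K: fx=806.3, fy=457.4, cx=308.1, cy=233.1
Marker side s = 0.088 m; corners in marker frame (Z=0):
  M0 = (-0.0440, +0.0440, 0)
  M1 = (+0.0440, +0.0440, 0)
  M2 = (+0.0440, -0.0440, 0)
  M3 = (-0.0440, -0.0440, 0)
rvec = (-0.5153, 0.1093, 0.2820), |rvec| = θ = 0.59750 rad = 34.234°
Rodrigues: sinθ=0.56258, 1−cosθ=0.17325; R = I + sinθ·[k]× + (1−cosθ)·[k]×²:
    [+0.95561 -0.29285 +0.03239]
    [+0.23818 +0.83254 +0.50014]
    [-0.17343 -0.47022 +0.86534]
t = (0.0956, -0.0429, 0.4415) m
M0: Pc = R·M0+t = (+0.04067, -0.01675, +0.42844); u = 806.3·(+0.04067)/0.42844 + 308.1 = 384.6342, v = 457.4·(-0.01675)/0.42844 + 233.1 = 215.2197
M1: Pc = R·M1+t = (+0.12476, +0.00421, +0.41318); u = 806.3·(+0.12476)/0.41318 + 308.1 = 551.5661, v = 457.4·(+0.00421)/0.41318 + 233.1 = 237.7628
M2: Pc = R·M2+t = (+0.15053, -0.06905, +0.45456); u = 806.3·(+0.15053)/0.45456 + 308.1 = 575.1153, v = 457.4·(-0.06905)/0.45456 + 233.1 = 163.6166
M3: Pc = R·M3+t = (+0.06644, -0.09001, +0.46982); u = 806.3·(+0.06644)/0.46982 + 308.1 = 422.1210, v = 457.4·(-0.09001)/0.46982 + 233.1 = 145.4677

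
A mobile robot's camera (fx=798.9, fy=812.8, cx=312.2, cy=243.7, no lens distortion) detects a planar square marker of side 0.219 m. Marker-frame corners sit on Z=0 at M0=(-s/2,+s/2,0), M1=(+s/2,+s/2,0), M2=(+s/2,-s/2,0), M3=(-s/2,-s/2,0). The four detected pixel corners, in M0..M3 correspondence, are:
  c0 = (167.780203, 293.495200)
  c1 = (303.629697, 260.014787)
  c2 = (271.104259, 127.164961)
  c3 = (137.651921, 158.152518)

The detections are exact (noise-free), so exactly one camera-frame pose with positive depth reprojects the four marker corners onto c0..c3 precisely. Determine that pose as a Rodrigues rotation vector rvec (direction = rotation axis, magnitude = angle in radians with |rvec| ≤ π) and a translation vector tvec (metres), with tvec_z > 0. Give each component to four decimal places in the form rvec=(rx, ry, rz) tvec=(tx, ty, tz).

Intrinsics K: fx=798.9, fy=812.8, cx=312.2, cy=243.7
Marker side s = 0.219 m; corners in marker frame (Z=0):
  M0 = (-0.1095, +0.1095, 0)
  M1 = (+0.1095, +0.1095, 0)
  M2 = (+0.1095, -0.1095, 0)
  M3 = (-0.1095, -0.1095, 0)
Detected image corners:
  c0 = (167.780203, 293.495200) px
  c1 = (303.629697, 260.014787) px
  c2 = (271.104259, 127.164961) px
  c3 = (137.651921, 158.152518) px
Planar DLT: solve 8×8 A·h = b for H (H[2,2]=1):
  H  [+628.40418 +122.02663 +220.33362]
  H  [-134.14991 +592.20653 +208.89513]
  H  [+0.06188 -0.09569 +1.00000]
B = K⁻¹H; ‖b₁‖=0.786637, ‖b₂‖=0.786637; λ = 2/(‖b₁‖+‖b₂‖) = 1.271235, sign → tz>0 ⇒ λ=+1.271235
r₁ = λ·B[:,0] = (+0.96919,-0.23340,+0.07867); r₂ = λ·B[:,1] = (+0.24171,+0.96269,-0.12164)
r₃ = r₁×r₂ = (-0.04734,+0.13691,+0.98945); SVD([r₁ r₂ r₃]) → R = UVᵀ:
  R  [+0.96919 +0.24171 -0.04734]
  R  [-0.23340 +0.96269 +0.13691]
  R  [+0.07867 -0.12164 +0.98945]
t = (-0.14618, -0.05444, +1.27123) m
tr R = 2.921339; θ = arccos((tr R − 1)/2) = 0.281394 rad = 16.123°
axis k = ((R−Rᵀ)₃₂, (R−Rᵀ)₁₃, (R−Rᵀ)₂₁) / (2 sinθ) = (-0.465535, -0.226891, -0.855452)
rvec = θ·k = (-0.130999, -0.063846, -0.240719)

rvec=(-0.1310, -0.0638, -0.2407) tvec=(-0.1462, -0.0544, 1.2712)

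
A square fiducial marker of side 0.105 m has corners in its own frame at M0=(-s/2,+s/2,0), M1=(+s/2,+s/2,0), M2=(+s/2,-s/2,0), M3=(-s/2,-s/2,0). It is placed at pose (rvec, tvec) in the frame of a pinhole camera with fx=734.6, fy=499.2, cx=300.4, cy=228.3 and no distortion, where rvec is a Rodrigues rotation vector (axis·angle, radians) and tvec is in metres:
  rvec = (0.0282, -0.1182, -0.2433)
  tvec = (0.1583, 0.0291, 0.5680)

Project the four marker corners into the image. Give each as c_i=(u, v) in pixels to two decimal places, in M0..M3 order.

Intrinsics K: fx=734.6, fy=499.2, cx=300.4, cy=228.3
Marker side s = 0.105 m; corners in marker frame (Z=0):
  M0 = (-0.0525, +0.0525, 0)
  M1 = (+0.0525, +0.0525, 0)
  M2 = (+0.0525, -0.0525, 0)
  M3 = (-0.0525, -0.0525, 0)
rvec = (0.0282, -0.1182, -0.2433), |rvec| = θ = 0.27196 rad = 15.582°
Rodrigues: sinθ=0.26862, 1−cosθ=0.03675; R = I + sinθ·[k]× + (1−cosθ)·[k]×²:
    [+0.96364 +0.23866 -0.12016]
    [-0.24197 +0.97019 -0.01356]
    [+0.11334 +0.04214 +0.99266]
t = (0.1583, 0.0291, 0.5680) m
M0: Pc = R·M0+t = (+0.12024, +0.09274, +0.56426); u = 734.6·(+0.12024)/0.56426 + 300.4 = 456.9354, v = 499.2·(+0.09274)/0.56426 + 228.3 = 310.3451
M1: Pc = R·M1+t = (+0.22142, +0.06733, +0.57616); u = 734.6·(+0.22142)/0.57616 + 300.4 = 582.7083, v = 499.2·(+0.06733)/0.57616 + 228.3 = 286.6376
M2: Pc = R·M2+t = (+0.19636, -0.03454, +0.57174); u = 734.6·(+0.19636)/0.57174 + 300.4 = 552.6964, v = 499.2·(-0.03454)/0.57174 + 228.3 = 198.1437
M3: Pc = R·M3+t = (+0.09518, -0.00913, +0.55984); u = 734.6·(+0.09518)/0.55984 + 300.4 = 425.2913, v = 499.2·(-0.00913)/0.55984 + 228.3 = 220.1575

c0=(456.94, 310.35) c1=(582.71, 286.64) c2=(552.70, 198.14) c3=(425.29, 220.16)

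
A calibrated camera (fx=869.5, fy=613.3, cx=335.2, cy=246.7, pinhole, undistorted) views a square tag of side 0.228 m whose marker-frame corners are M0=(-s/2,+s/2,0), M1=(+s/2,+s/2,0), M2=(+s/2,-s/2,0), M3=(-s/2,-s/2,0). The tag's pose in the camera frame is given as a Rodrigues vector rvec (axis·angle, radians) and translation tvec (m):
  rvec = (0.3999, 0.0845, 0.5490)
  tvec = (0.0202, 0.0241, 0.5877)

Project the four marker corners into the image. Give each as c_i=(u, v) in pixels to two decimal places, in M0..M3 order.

Intrinsics K: fx=869.5, fy=613.3, cx=335.2, cy=246.7
Marker side s = 0.228 m; corners in marker frame (Z=0):
  M0 = (-0.1140, +0.1140, 0)
  M1 = (+0.1140, +0.1140, 0)
  M2 = (+0.1140, -0.1140, 0)
  M3 = (-0.1140, -0.1140, 0)
rvec = (0.3999, 0.0845, 0.5490), |rvec| = θ = 0.68444 rad = 39.216°
Rodrigues: sinθ=0.63224, 1−cosθ=0.22523; R = I + sinθ·[k]× + (1−cosθ)·[k]×²:
    [+0.85166 -0.49088 +0.18361]
    [+0.52338 +0.77820 -0.34710]
    [+0.02750 +0.39170 +0.91968]
t = (0.0202, 0.0241, 0.5877) m
M0: Pc = R·M0+t = (-0.13285, +0.05315, +0.62922); u = 869.5·(-0.13285)/0.62922 + 335.2 = 151.6189, v = 613.3·(+0.05315)/0.62922 + 246.7 = 298.5058
M1: Pc = R·M1+t = (+0.06133, +0.17248, +0.63549); u = 869.5·(+0.06133)/0.63549 + 335.2 = 419.1120, v = 613.3·(+0.17248)/0.63549 + 246.7 = 413.1577
M2: Pc = R·M2+t = (+0.17325, -0.00495, +0.54618); u = 869.5·(+0.17325)/0.54618 + 335.2 = 611.0073, v = 613.3·(-0.00495)/0.54618 + 246.7 = 241.1411
M3: Pc = R·M3+t = (-0.02093, -0.12428, +0.53991); u = 869.5·(-0.02093)/0.53991 + 335.2 = 301.4957, v = 613.3·(-0.12428)/0.53991 + 246.7 = 105.5268

c0=(151.62, 298.51) c1=(419.11, 413.16) c2=(611.01, 241.14) c3=(301.50, 105.53)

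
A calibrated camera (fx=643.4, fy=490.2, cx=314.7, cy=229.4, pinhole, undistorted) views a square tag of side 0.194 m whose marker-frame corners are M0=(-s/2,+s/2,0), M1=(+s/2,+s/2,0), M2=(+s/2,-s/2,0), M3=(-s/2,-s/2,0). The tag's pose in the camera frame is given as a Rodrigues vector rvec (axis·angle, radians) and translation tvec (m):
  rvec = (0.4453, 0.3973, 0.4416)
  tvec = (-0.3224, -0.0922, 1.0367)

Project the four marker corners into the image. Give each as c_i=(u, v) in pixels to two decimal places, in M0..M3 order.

Intrinsics K: fx=643.4, fy=490.2, cx=314.7, cy=229.4
Marker side s = 0.194 m; corners in marker frame (Z=0):
  M0 = (-0.0970, +0.0970, 0)
  M1 = (+0.0970, +0.0970, 0)
  M2 = (+0.0970, -0.0970, 0)
  M3 = (-0.0970, -0.0970, 0)
rvec = (0.4453, 0.3973, 0.4416), |rvec| = θ = 0.74239 rad = 42.536°
Rodrigues: sinθ=0.67605, 1−cosθ=0.26315; R = I + sinθ·[k]× + (1−cosθ)·[k]×²:
    [+0.83153 -0.31767 +0.45569]
    [+0.48661 +0.81222 -0.32174]
    [-0.26791 +0.48928 +0.82996]
t = (-0.3224, -0.0922, 1.0367) m
M0: Pc = R·M0+t = (-0.43387, -0.06062, +1.11015); u = 643.4·(-0.43387)/1.11015 + 314.7 = 63.2439, v = 490.2·(-0.06062)/1.11015 + 229.4 = 202.6342
M1: Pc = R·M1+t = (-0.27256, +0.03379, +1.05817); u = 643.4·(-0.27256)/1.05817 + 314.7 = 148.9781, v = 490.2·(+0.03379)/1.05817 + 229.4 = 245.0514
M2: Pc = R·M2+t = (-0.21093, -0.12378, +0.96325); u = 643.4·(-0.21093)/0.96325 + 314.7 = 173.8117, v = 490.2·(-0.12378)/0.96325 + 229.4 = 166.4063
M3: Pc = R·M3+t = (-0.37224, -0.21819, +1.01523); u = 643.4·(-0.37224)/1.01523 + 314.7 = 78.7903, v = 490.2·(-0.21819)/1.01523 + 229.4 = 124.0494

c0=(63.24, 202.63) c1=(148.98, 245.05) c2=(173.81, 166.41) c3=(78.79, 124.05)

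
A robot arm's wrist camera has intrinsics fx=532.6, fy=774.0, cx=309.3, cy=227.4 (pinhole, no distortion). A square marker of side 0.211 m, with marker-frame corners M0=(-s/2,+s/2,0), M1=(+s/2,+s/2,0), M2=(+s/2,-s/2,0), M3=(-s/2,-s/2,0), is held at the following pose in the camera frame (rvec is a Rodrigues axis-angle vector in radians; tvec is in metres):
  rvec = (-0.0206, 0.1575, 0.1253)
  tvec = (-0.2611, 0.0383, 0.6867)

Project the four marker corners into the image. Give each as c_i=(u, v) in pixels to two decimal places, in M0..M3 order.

c0=(22.78, 370.68) c1=(173.13, 407.80) c2=(194.69, 165.83) c3=(43.80, 140.26)

Intrinsics K: fx=532.6, fy=774.0, cx=309.3, cy=227.4
Marker side s = 0.211 m; corners in marker frame (Z=0):
  M0 = (-0.1055, +0.1055, 0)
  M1 = (+0.1055, +0.1055, 0)
  M2 = (+0.1055, -0.1055, 0)
  M3 = (-0.1055, -0.1055, 0)
rvec = (-0.0206, 0.1575, 0.1253), |rvec| = θ = 0.20231 rad = 11.592°
Rodrigues: sinθ=0.20094, 1−cosθ=0.02040; R = I + sinθ·[k]× + (1−cosθ)·[k]×²:
    [+0.97982 -0.12606 +0.15514]
    [+0.12283 +0.99197 +0.03029]
    [-0.15771 -0.01063 +0.98743]
t = (-0.2611, 0.0383, 0.6867) m
M0: Pc = R·M0+t = (-0.37777, +0.12999, +0.70222); u = 532.6·(-0.37777)/0.70222 + 309.3 = 22.7786, v = 774.0·(+0.12999)/0.70222 + 227.4 = 370.6820
M1: Pc = R·M1+t = (-0.17103, +0.15591, +0.66894); u = 532.6·(-0.17103)/0.66894 + 309.3 = 173.1292, v = 774.0·(+0.15591)/0.66894 + 227.4 = 407.7974
M2: Pc = R·M2+t = (-0.14443, -0.05339, +0.67118); u = 532.6·(-0.14443)/0.67118 + 309.3 = 194.6914, v = 774.0·(-0.05339)/0.67118 + 227.4 = 165.8269
M3: Pc = R·M3+t = (-0.35117, -0.07931, +0.70446); u = 532.6·(-0.35117)/0.70446 + 309.3 = 43.8007, v = 774.0·(-0.07931)/0.70446 + 227.4 = 140.2600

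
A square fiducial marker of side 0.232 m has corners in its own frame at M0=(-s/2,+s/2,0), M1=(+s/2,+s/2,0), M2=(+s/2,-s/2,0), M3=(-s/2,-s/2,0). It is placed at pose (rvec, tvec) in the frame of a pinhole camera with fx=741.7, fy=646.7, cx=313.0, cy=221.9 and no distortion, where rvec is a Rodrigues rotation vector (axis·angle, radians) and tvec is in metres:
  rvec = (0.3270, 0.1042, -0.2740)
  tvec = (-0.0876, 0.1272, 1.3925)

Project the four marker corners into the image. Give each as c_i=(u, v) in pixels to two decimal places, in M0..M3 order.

c0=(227.77, 339.04) c1=(342.55, 315.41) c2=(307.90, 218.41) c3=(188.10, 245.63)

Intrinsics K: fx=741.7, fy=646.7, cx=313.0, cy=221.9
Marker side s = 0.232 m; corners in marker frame (Z=0):
  M0 = (-0.1160, +0.1160, 0)
  M1 = (+0.1160, +0.1160, 0)
  M2 = (+0.1160, -0.1160, 0)
  M3 = (-0.1160, -0.1160, 0)
rvec = (0.3270, 0.1042, -0.2740), |rvec| = θ = 0.43916 rad = 25.162°
Rodrigues: sinθ=0.42518, 1−cosθ=0.09489; R = I + sinθ·[k]× + (1−cosθ)·[k]×²:
    [+0.95772 +0.28204 +0.05680]
    [-0.24851 +0.91045 -0.33064]
    [-0.14497 +0.30254 +0.94205]
t = (-0.0876, 0.1272, 1.3925) m
M0: Pc = R·M0+t = (-0.16598, +0.26164, +1.44441); u = 741.7·(-0.16598)/1.44441 + 313.0 = 227.7706, v = 646.7·(+0.26164)/1.44441 + 221.9 = 339.0428
M1: Pc = R·M1+t = (+0.05621, +0.20398, +1.41078); u = 741.7·(+0.05621)/1.41078 + 313.0 = 342.5529, v = 646.7·(+0.20398)/1.41078 + 221.9 = 315.4065
M2: Pc = R·M2+t = (-0.00922, -0.00724, +1.34059); u = 741.7·(-0.00922)/1.34059 + 313.0 = 307.8981, v = 646.7·(-0.00724)/1.34059 + 221.9 = 218.4076
M3: Pc = R·M3+t = (-0.23141, +0.05042, +1.37422); u = 741.7·(-0.23141)/1.37422 + 313.0 = 188.1013, v = 646.7·(+0.05042)/1.37422 + 221.9 = 245.6251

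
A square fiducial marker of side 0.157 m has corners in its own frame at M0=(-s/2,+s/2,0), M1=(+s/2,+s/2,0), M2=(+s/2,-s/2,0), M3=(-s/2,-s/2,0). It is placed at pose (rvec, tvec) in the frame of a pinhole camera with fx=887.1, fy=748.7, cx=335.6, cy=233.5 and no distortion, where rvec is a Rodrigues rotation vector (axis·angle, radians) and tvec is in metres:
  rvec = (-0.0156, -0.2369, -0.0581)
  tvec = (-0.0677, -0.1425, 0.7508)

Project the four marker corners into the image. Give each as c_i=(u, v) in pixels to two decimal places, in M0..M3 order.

Intrinsics K: fx=887.1, fy=748.7, cx=335.6, cy=233.5
Marker side s = 0.157 m; corners in marker frame (Z=0):
  M0 = (-0.0785, +0.0785, 0)
  M1 = (+0.0785, +0.0785, 0)
  M2 = (+0.0785, -0.0785, 0)
  M3 = (-0.0785, -0.0785, 0)
rvec = (-0.0156, -0.2369, -0.0581), |rvec| = θ = 0.24442 rad = 14.004°
Rodrigues: sinθ=0.24199, 1−cosθ=0.02972; R = I + sinθ·[k]× + (1−cosθ)·[k]×²:
    [+0.97040 +0.05936 -0.23410]
    [-0.05568 +0.99820 +0.02229]
    [+0.23500 -0.00860 +0.97196]
t = (-0.0677, -0.1425, 0.7508) m
M0: Pc = R·M0+t = (-0.13922, -0.05977, +0.73168); u = 887.1·(-0.13922)/0.73168 + 335.6 = 166.8113, v = 748.7·(-0.05977)/0.73168 + 233.5 = 172.3394
M1: Pc = R·M1+t = (+0.01314, -0.06851, +0.76857); u = 887.1·(+0.01314)/0.76857 + 335.6 = 350.7621, v = 748.7·(-0.06851)/0.76857 + 233.5 = 166.7589
M2: Pc = R·M2+t = (+0.00382, -0.22523, +0.76992); u = 887.1·(+0.00382)/0.76992 + 335.6 = 339.9973, v = 748.7·(-0.22523)/0.76992 + 233.5 = 14.4784
M3: Pc = R·M3+t = (-0.14854, -0.21649, +0.73303); u = 887.1·(-0.14854)/0.73303 + 335.6 = 155.8434, v = 748.7·(-0.21649)/0.73303 + 233.5 = 12.3840

c0=(166.81, 172.34) c1=(350.76, 166.76) c2=(340.00, 14.48) c3=(155.84, 12.38)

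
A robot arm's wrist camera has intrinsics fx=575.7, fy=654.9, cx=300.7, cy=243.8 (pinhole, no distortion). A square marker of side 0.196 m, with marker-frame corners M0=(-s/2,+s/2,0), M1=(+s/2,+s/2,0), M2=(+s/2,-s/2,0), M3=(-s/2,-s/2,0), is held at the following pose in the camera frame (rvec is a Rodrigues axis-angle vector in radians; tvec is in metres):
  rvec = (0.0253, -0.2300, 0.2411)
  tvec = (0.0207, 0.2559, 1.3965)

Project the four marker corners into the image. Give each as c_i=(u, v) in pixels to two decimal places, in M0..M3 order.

c0=(260.73, 400.22) c1=(337.16, 416.43) c2=(356.19, 328.55) c3=(280.41, 309.49)

Intrinsics K: fx=575.7, fy=654.9, cx=300.7, cy=243.8
Marker side s = 0.196 m; corners in marker frame (Z=0):
  M0 = (-0.0980, +0.0980, 0)
  M1 = (+0.0980, +0.0980, 0)
  M2 = (+0.0980, -0.0980, 0)
  M3 = (-0.0980, -0.0980, 0)
rvec = (0.0253, -0.2300, 0.2411), |rvec| = θ = 0.33417 rad = 19.147°
Rodrigues: sinθ=0.32798, 1−cosθ=0.05532; R = I + sinθ·[k]× + (1−cosθ)·[k]×²:
    [+0.94500 -0.23952 -0.22272]
    [+0.23376 +0.97089 -0.05230]
    [+0.22876 -0.00264 +0.97348]
t = (0.0207, 0.2559, 1.3965) m
M0: Pc = R·M0+t = (-0.09538, +0.32814, +1.37382); u = 575.7·(-0.09538)/1.37382 + 300.7 = 260.7298, v = 654.9·(+0.32814)/1.37382 + 243.8 = 400.2236
M1: Pc = R·M1+t = (+0.08984, +0.37396, +1.41866); u = 575.7·(+0.08984)/1.41866 + 300.7 = 337.1563, v = 654.9·(+0.37396)/1.41866 + 243.8 = 416.4298
M2: Pc = R·M2+t = (+0.13678, +0.18366, +1.41918); u = 575.7·(+0.13678)/1.41918 + 300.7 = 356.1870, v = 654.9·(+0.18366)/1.41918 + 243.8 = 328.5530
M3: Pc = R·M3+t = (-0.04844, +0.13784, +1.37434); u = 575.7·(-0.04844)/1.37434 + 300.7 = 280.4101, v = 654.9·(+0.13784)/1.37434 + 243.8 = 309.4859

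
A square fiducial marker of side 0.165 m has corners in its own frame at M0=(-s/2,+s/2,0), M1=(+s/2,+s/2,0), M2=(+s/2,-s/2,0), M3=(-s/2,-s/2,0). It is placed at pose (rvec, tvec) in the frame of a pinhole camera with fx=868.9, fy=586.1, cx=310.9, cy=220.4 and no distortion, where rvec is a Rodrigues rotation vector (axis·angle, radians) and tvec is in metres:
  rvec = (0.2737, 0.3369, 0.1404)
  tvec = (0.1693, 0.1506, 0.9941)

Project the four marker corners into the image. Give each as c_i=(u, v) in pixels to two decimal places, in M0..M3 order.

c0=(381.50, 340.83) c1=(520.09, 364.59) c2=(544.28, 274.27) c3=(397.86, 253.96)

Intrinsics K: fx=868.9, fy=586.1, cx=310.9, cy=220.4
Marker side s = 0.165 m; corners in marker frame (Z=0):
  M0 = (-0.0825, +0.0825, 0)
  M1 = (+0.0825, +0.0825, 0)
  M2 = (+0.0825, -0.0825, 0)
  M3 = (-0.0825, -0.0825, 0)
rvec = (0.2737, 0.3369, 0.1404), |rvec| = θ = 0.45621 rad = 26.139°
Rodrigues: sinθ=0.44055, 1−cosθ=0.10227; R = I + sinθ·[k]× + (1−cosθ)·[k]×²:
    [+0.93454 -0.09027 +0.34422]
    [+0.18089 +0.95350 -0.24106]
    [-0.30645 +0.28755 +0.90742]
t = (0.1693, 0.1506, 0.9941) m
M0: Pc = R·M0+t = (+0.08475, +0.21434, +1.04310); u = 868.9·(+0.08475)/1.04310 + 310.9 = 381.4989, v = 586.1·(+0.21434)/1.04310 + 220.4 = 340.8337
M1: Pc = R·M1+t = (+0.23895, +0.24419, +0.99254); u = 868.9·(+0.23895)/0.99254 + 310.9 = 520.0861, v = 586.1·(+0.24419)/0.99254 + 220.4 = 364.5939
M2: Pc = R·M2+t = (+0.25385, +0.08686, +0.94510); u = 868.9·(+0.25385)/0.94510 + 310.9 = 544.2813, v = 586.1·(+0.08686)/0.94510 + 220.4 = 274.2659
M3: Pc = R·M3+t = (+0.09965, +0.05701, +0.99566); u = 868.9·(+0.09965)/0.99566 + 310.9 = 397.8613, v = 586.1·(+0.05701)/0.99566 + 220.4 = 253.9607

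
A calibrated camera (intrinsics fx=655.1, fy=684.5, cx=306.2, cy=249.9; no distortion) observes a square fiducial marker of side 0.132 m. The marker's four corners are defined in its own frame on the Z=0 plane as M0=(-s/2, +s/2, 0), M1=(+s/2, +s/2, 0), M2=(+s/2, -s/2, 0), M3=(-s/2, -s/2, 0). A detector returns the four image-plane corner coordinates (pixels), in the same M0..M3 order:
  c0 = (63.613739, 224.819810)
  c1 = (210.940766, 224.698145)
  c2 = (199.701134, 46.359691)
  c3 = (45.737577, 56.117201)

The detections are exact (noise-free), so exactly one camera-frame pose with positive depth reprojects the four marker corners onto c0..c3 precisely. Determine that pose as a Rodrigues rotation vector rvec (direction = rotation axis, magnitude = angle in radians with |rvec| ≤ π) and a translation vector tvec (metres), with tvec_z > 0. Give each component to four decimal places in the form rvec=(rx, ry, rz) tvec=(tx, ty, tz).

Intrinsics K: fx=655.1, fy=684.5, cx=306.2, cy=249.9
Marker side s = 0.132 m; corners in marker frame (Z=0):
  M0 = (-0.0660, +0.0660, 0)
  M1 = (+0.0660, +0.0660, 0)
  M2 = (+0.0660, -0.0660, 0)
  M3 = (-0.0660, -0.0660, 0)
Detected image corners:
  c0 = (63.613739, 224.819810) px
  c1 = (210.940766, 224.698145) px
  c2 = (199.701134, 46.359691) px
  c3 = (45.737577, 56.117201) px
Planar DLT: solve 8×8 A·h = b for H (H[2,2]=1):
  H  [+1087.32511 +159.50490 +128.13913]
  H  [-93.11000 +1365.08621 +140.20354]
  H  [-0.41006 +0.37337 +1.00000]
B = K⁻¹H; ‖b₁‖=1.896369, ‖b₂‖=1.896369; λ = 2/(‖b₁‖+‖b₂‖) = 0.527323, sign → tz>0 ⇒ λ=+0.527323
r₁ = λ·B[:,0] = (+0.97631,+0.00721,-0.21624); r₂ = λ·B[:,1] = (+0.03637,+0.97975,+0.19689)
r₃ = r₁×r₂ = (+0.21328,-0.20009,+0.95628); SVD([r₁ r₂ r₃]) → R = UVᵀ:
  R  [+0.97631 +0.03637 +0.21328]
  R  [+0.00721 +0.97975 -0.20009]
  R  [-0.21624 +0.19689 +0.95628]
t = (-0.14333, -0.08451, +0.52732) m
tr R = 2.912349; θ = arccos((tr R − 1)/2) = 0.297151 rad = 17.025°
axis k = ((R−Rᵀ)₃₂, (R−Rᵀ)₁₃, (R−Rᵀ)₂₁) / (2 sinθ) = (+0.677899, +0.733468, -0.049782)
rvec = θ·k = (+0.201438, +0.217951, -0.014793)

rvec=(0.2014, 0.2180, -0.0148) tvec=(-0.1433, -0.0845, 0.5273)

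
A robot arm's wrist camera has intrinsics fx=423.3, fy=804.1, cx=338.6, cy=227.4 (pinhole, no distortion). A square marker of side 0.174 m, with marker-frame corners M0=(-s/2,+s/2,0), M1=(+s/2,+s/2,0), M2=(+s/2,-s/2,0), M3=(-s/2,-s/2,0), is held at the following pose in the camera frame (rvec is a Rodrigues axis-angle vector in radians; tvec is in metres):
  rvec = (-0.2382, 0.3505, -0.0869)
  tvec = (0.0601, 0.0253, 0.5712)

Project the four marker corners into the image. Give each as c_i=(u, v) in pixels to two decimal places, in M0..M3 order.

c0=(325.75, 394.83) c1=(456.59, 379.60) c2=(442.01, 127.80) c3=(321.52, 165.21)

Intrinsics K: fx=423.3, fy=804.1, cx=338.6, cy=227.4
Marker side s = 0.174 m; corners in marker frame (Z=0):
  M0 = (-0.0870, +0.0870, 0)
  M1 = (+0.0870, +0.0870, 0)
  M2 = (+0.0870, -0.0870, 0)
  M3 = (-0.0870, -0.0870, 0)
rvec = (-0.2382, 0.3505, -0.0869), |rvec| = θ = 0.43260 rad = 24.786°
Rodrigues: sinθ=0.41923, 1−cosθ=0.09212; R = I + sinθ·[k]× + (1−cosθ)·[k]×²:
    [+0.93581 +0.04312 +0.34986]
    [-0.12531 +0.96835 +0.21585]
    [-0.32948 -0.24583 +0.91160]
t = (0.0601, 0.0253, 0.5712) m
M0: Pc = R·M0+t = (-0.01756, +0.12045, +0.57848); u = 423.3·(-0.01756)/0.57848 + 338.6 = 325.7474, v = 804.1·(+0.12045)/0.57848 + 227.4 = 394.8274
M1: Pc = R·M1+t = (+0.14527, +0.09864, +0.52115); u = 423.3·(+0.14527)/0.52115 + 338.6 = 456.5922, v = 804.1·(+0.09864)/0.52115 + 227.4 = 379.6026
M2: Pc = R·M2+t = (+0.13776, -0.06985, +0.56392); u = 423.3·(+0.13776)/0.56392 + 338.6 = 442.0106, v = 804.1·(-0.06985)/0.56392 + 227.4 = 127.8022
M3: Pc = R·M3+t = (-0.02507, -0.04804, +0.62125); u = 423.3·(-0.02507)/0.62125 + 338.6 = 321.5205, v = 804.1·(-0.04804)/0.62125 + 227.4 = 165.2150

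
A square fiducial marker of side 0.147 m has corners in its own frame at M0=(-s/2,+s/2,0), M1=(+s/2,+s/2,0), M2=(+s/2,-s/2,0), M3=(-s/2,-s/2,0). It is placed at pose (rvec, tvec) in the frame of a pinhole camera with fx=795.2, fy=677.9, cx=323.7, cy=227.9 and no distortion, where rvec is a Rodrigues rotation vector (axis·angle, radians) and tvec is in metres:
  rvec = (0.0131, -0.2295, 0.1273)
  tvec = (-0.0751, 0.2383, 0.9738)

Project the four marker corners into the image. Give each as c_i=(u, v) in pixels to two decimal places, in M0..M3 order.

Intrinsics K: fx=795.2, fy=677.9, cx=323.7, cy=227.9
Marker side s = 0.147 m; corners in marker frame (Z=0):
  M0 = (-0.0735, +0.0735, 0)
  M1 = (+0.0735, +0.0735, 0)
  M2 = (+0.0735, -0.0735, 0)
  M3 = (-0.0735, -0.0735, 0)
rvec = (0.0131, -0.2295, 0.1273), |rvec| = θ = 0.26277 rad = 15.056°
Rodrigues: sinθ=0.25975, 1−cosθ=0.03433; R = I + sinθ·[k]× + (1−cosθ)·[k]×²:
    [+0.96576 -0.12733 -0.22604]
    [+0.12435 +0.99186 -0.02747]
    [+0.22770 -0.00157 +0.97373]
t = (-0.0751, 0.2383, 0.9738) m
M0: Pc = R·M0+t = (-0.15544, +0.30206, +0.95695); u = 795.2·(-0.15544)/0.95695 + 323.7 = 194.5313, v = 677.9·(+0.30206)/0.95695 + 227.9 = 441.8801
M1: Pc = R·M1+t = (-0.01348, +0.32034, +0.99042); u = 795.2·(-0.01348)/0.99042 + 323.7 = 312.8804, v = 677.9·(+0.32034)/0.99042 + 227.9 = 447.1597
M2: Pc = R·M2+t = (+0.00524, +0.17454, +0.99065); u = 795.2·(+0.00524)/0.99065 + 323.7 = 327.9081, v = 677.9·(+0.17454)/0.99065 + 227.9 = 347.3357
M3: Pc = R·M3+t = (-0.13672, +0.15626, +0.95718); u = 795.2·(-0.13672)/0.95718 + 323.7 = 210.1131, v = 677.9·(+0.15626)/0.95718 + 227.9 = 338.5667

c0=(194.53, 441.88) c1=(312.88, 447.16) c2=(327.91, 347.34) c3=(210.11, 338.57)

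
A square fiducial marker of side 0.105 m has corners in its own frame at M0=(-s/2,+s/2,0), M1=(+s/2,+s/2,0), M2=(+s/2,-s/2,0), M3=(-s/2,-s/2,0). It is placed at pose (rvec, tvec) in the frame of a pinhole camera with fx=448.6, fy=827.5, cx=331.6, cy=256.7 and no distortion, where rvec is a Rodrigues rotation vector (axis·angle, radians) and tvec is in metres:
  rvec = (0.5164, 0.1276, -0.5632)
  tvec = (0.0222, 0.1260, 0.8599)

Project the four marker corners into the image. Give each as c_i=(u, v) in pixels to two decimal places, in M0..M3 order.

Intrinsics K: fx=448.6, fy=827.5, cx=331.6, cy=256.7
Marker side s = 0.105 m; corners in marker frame (Z=0):
  M0 = (-0.0525, +0.0525, 0)
  M1 = (+0.0525, +0.0525, 0)
  M2 = (+0.0525, -0.0525, 0)
  M3 = (-0.0525, -0.0525, 0)
rvec = (0.5164, 0.1276, -0.5632), |rvec| = θ = 0.77469 rad = 44.386°
Rodrigues: sinθ=0.69949, 1−cosθ=0.28536; R = I + sinθ·[k]× + (1−cosθ)·[k]×²:
    [+0.84144 +0.53986 -0.02308]
    [-0.47720 +0.72238 -0.50045]
    [-0.25350 +0.43210 +0.86546]
t = (0.0222, 0.1260, 0.8599) m
M0: Pc = R·M0+t = (+0.00637, +0.18898, +0.89589); u = 448.6·(+0.00637)/0.89589 + 331.6 = 334.7884, v = 827.5·(+0.18898)/0.89589 + 256.7 = 431.2510
M1: Pc = R·M1+t = (+0.09472, +0.13887, +0.86928); u = 448.6·(+0.09472)/0.86928 + 331.6 = 380.4804, v = 827.5·(+0.13887)/0.86928 + 256.7 = 388.8978
M2: Pc = R·M2+t = (+0.03803, +0.06302, +0.82391); u = 448.6·(+0.03803)/0.82391 + 331.6 = 352.3079, v = 827.5·(+0.06302)/0.82391 + 256.7 = 319.9969
M3: Pc = R·M3+t = (-0.05032, +0.11313, +0.85052); u = 448.6·(-0.05032)/0.85052 + 331.6 = 305.0601, v = 827.5·(+0.11313)/0.85052 + 256.7 = 366.7658

c0=(334.79, 431.25) c1=(380.48, 388.90) c2=(352.31, 320.00) c3=(305.06, 366.77)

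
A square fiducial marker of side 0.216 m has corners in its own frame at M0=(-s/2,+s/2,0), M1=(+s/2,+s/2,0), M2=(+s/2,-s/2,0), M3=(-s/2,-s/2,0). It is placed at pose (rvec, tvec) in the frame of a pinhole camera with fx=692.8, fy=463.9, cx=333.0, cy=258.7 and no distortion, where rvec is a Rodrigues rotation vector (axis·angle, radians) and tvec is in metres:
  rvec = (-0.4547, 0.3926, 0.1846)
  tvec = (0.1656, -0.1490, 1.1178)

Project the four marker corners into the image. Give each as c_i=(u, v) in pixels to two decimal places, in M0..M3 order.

c0=(357.41, 232.64) c1=(491.35, 238.80) c2=(514.13, 160.97) c3=(387.90, 160.93)

Intrinsics K: fx=692.8, fy=463.9, cx=333.0, cy=258.7
Marker side s = 0.216 m; corners in marker frame (Z=0):
  M0 = (-0.1080, +0.1080, 0)
  M1 = (+0.1080, +0.1080, 0)
  M2 = (+0.1080, -0.1080, 0)
  M3 = (-0.1080, -0.1080, 0)
rvec = (-0.4547, 0.3926, 0.1846), |rvec| = θ = 0.62846 rad = 36.008°
Rodrigues: sinθ=0.58790, 1−cosθ=0.19107; R = I + sinθ·[k]× + (1−cosθ)·[k]×²:
    [+0.90895 -0.25904 +0.32666]
    [+0.08633 +0.88350 +0.46041]
    [-0.40787 -0.39029 +0.82542]
t = (0.1656, -0.1490, 1.1178) m
M0: Pc = R·M0+t = (+0.03946, -0.06291, +1.11970); u = 692.8·(+0.03946)/1.11970 + 333.0 = 357.4133, v = 463.9·(-0.06291)/1.11970 + 258.7 = 232.6376
M1: Pc = R·M1+t = (+0.23579, -0.04426, +1.03160); u = 692.8·(+0.23579)/1.03160 + 333.0 = 491.3516, v = 463.9·(-0.04426)/1.03160 + 258.7 = 238.7972
M2: Pc = R·M2+t = (+0.29174, -0.23509, +1.11590); u = 692.8·(+0.29174)/1.11590 + 333.0 = 514.1269, v = 463.9·(-0.23509)/1.11590 + 258.7 = 160.9672
M3: Pc = R·M3+t = (+0.09541, -0.25374, +1.20400); u = 692.8·(+0.09541)/1.20400 + 333.0 = 387.9004, v = 463.9·(-0.25374)/1.20400 + 258.7 = 160.9339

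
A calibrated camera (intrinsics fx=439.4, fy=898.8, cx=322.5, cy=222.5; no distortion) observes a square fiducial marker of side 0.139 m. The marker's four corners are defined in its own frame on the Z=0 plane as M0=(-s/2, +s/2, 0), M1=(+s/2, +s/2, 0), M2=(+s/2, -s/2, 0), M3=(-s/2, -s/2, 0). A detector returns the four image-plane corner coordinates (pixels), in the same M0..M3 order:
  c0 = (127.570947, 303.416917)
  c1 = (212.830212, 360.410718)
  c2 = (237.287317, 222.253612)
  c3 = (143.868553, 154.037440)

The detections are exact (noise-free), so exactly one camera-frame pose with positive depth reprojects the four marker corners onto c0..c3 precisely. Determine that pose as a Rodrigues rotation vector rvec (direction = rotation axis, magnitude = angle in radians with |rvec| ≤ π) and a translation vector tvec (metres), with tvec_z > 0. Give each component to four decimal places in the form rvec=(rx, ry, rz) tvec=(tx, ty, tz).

rvec=(0.5309, -0.0740, 0.3884) tvec=(-0.2165, 0.0311, 0.6708)

Intrinsics K: fx=439.4, fy=898.8, cx=322.5, cy=222.5
Marker side s = 0.139 m; corners in marker frame (Z=0):
  M0 = (-0.0695, +0.0695, 0)
  M1 = (+0.0695, +0.0695, 0)
  M2 = (+0.0695, -0.0695, 0)
  M3 = (-0.0695, -0.0695, 0)
Detected image corners:
  c0 = (127.570947, 303.416917) px
  c1 = (212.830212, 360.410718) px
  c2 = (237.287317, 222.253612) px
  c3 = (143.868553, 154.037440) px
Planar DLT: solve 8×8 A·h = b for H (H[2,2]=1):
  H  [+686.46876 -18.27411 +180.66139]
  H  [+513.54571 +1219.31833 +264.14296]
  H  [+0.25056 +0.71421 +1.00000]
B = K⁻¹H; ‖b₁‖=1.490689, ‖b₂‖=1.490689; λ = 2/(‖b₁‖+‖b₂‖) = 0.670831, sign → tz>0 ⇒ λ=+0.670831
r₁ = λ·B[:,0] = (+0.92466,+0.34168,+0.16809); r₂ = λ·B[:,1] = (-0.37955,+0.79145,+0.47912)
r₃ = r₁×r₂ = (+0.03067,-0.50682,+0.86151); SVD([r₁ r₂ r₃]) → R = UVᵀ:
  R  [+0.92466 -0.37955 +0.03067]
  R  [+0.34168 +0.79145 -0.50682]
  R  [+0.16809 +0.47912 +0.86151]
t = (-0.21654, +0.03108, +0.67083) m
tr R = 2.577617; θ = arccos((tr R − 1)/2) = 0.661929 rad = 37.926°
axis k = ((R−Rᵀ)₃₂, (R−Rᵀ)₁₃, (R−Rᵀ)₂₁) / (2 sinθ) = (+0.802044, -0.111782, +0.586711)
rvec = θ·k = (+0.530896, -0.073992, +0.388361)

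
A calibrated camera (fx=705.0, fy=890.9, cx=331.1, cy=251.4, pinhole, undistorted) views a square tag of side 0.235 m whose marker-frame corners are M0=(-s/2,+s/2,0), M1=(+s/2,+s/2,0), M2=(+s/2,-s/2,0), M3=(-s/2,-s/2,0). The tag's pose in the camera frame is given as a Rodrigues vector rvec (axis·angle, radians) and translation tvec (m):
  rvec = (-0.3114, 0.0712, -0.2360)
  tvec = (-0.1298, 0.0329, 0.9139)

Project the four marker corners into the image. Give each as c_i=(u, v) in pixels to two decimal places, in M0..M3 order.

c0=(156.64, 423.11) c1=(339.09, 366.92) c2=(300.16, 153.48) c3=(132.03, 207.10)

Intrinsics K: fx=705.0, fy=890.9, cx=331.1, cy=251.4
Marker side s = 0.235 m; corners in marker frame (Z=0):
  M0 = (-0.1175, +0.1175, 0)
  M1 = (+0.1175, +0.1175, 0)
  M2 = (+0.1175, -0.1175, 0)
  M3 = (-0.1175, -0.1175, 0)
rvec = (-0.3114, 0.0712, -0.2360), |rvec| = θ = 0.39716 rad = 22.756°
Rodrigues: sinθ=0.38680, 1−cosθ=0.07784; R = I + sinθ·[k]× + (1−cosθ)·[k]×²:
    [+0.97001 +0.21890 +0.10561]
    [-0.24079 +0.92467 +0.29499]
    [-0.03308 -0.31157 +0.94965]
t = (-0.1298, 0.0329, 0.9139) m
M0: Pc = R·M0+t = (-0.21806, +0.16984, +0.88118); u = 705.0·(-0.21806)/0.88118 + 331.1 = 156.6412, v = 890.9·(+0.16984)/0.88118 + 251.4 = 423.1144
M1: Pc = R·M1+t = (+0.00990, +0.11326, +0.87340); u = 705.0·(+0.00990)/0.87340 + 331.1 = 339.0894, v = 890.9·(+0.11326)/0.87340 + 251.4 = 366.9246
M2: Pc = R·M2+t = (-0.04154, -0.10404, +0.94662); u = 705.0·(-0.04154)/0.94662 + 331.1 = 300.1596, v = 890.9·(-0.10404)/0.94662 + 251.4 = 153.4839
M3: Pc = R·M3+t = (-0.26950, -0.04746, +0.95440); u = 705.0·(-0.26950)/0.95440 + 331.1 = 132.0254, v = 890.9·(-0.04746)/0.95440 + 251.4 = 207.1014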